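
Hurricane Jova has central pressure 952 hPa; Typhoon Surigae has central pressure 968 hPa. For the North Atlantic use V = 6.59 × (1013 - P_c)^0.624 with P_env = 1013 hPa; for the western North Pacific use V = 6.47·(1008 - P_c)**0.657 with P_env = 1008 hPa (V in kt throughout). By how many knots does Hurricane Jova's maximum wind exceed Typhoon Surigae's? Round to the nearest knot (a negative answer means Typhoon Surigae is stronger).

13 kt

Hurricane Jova: ΔP = 61; V ≈ 6.59 × 61^0.624 ≈ 85.69 kt.
Typhoon Surigae: ΔP = 40; V ≈ 6.47 × 40^0.657 ≈ 73.02 kt.
Difference ≈ 85.69 − 73.02 = 12.67 → 13 kt.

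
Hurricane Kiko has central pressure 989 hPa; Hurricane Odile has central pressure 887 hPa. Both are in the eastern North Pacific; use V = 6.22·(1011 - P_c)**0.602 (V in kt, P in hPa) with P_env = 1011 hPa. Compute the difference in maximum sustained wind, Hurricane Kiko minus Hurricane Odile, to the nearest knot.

Hurricane Kiko: ΔP = 22; V ≈ 6.22 × 22^0.602 ≈ 39.99 kt.
Hurricane Odile: ΔP = 124; V ≈ 6.22 × 124^0.602 ≈ 113.25 kt.
Difference ≈ 39.99 − 113.25 = -73.26 → -73 kt.

-73 kt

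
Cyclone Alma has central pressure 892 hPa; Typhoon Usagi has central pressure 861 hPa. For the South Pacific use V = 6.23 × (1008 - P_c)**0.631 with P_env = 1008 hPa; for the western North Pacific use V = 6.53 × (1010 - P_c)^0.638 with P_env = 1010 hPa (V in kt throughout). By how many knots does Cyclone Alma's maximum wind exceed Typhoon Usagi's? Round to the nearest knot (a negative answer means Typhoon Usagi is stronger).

-34 kt

Cyclone Alma: ΔP = 116; V ≈ 6.23 × 116^0.631 ≈ 125.07 kt.
Typhoon Usagi: ΔP = 149; V ≈ 6.53 × 149^0.638 ≈ 159.00 kt.
Difference ≈ 125.07 − 159.00 = -33.93 → -34 kt.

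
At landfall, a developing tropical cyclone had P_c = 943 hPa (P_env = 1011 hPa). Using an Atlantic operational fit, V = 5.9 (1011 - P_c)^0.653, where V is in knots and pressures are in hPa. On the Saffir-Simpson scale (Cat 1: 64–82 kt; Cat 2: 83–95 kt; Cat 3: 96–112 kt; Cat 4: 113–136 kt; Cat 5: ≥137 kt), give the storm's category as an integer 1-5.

ΔP = 1011 − 943 = 68 hPa.
V ≈ 5.9 × 68^0.653 = 5.9 × 15.73 ≈ 93 kt.
93 kt falls in the Category 2 band.

2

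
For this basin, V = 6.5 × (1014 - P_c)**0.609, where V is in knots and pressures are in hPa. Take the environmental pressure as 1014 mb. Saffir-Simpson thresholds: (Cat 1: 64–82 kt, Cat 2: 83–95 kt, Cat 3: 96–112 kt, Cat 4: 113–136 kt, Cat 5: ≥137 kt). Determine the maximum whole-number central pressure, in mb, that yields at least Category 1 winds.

971 mb

Category 1 begins at V = 64 kt.
Required ΔP = (64/6.5)^(1/0.609) = 9.846^1.642 ≈ 42.75 mb.
P_c ≤ 1014 − 42.75 = 971.25, so the highest integer P_c is 971 mb.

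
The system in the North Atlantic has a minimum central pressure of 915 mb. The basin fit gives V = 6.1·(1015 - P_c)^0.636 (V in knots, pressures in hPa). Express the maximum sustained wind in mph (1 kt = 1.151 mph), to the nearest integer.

131 mph

ΔP = 1015 − 915 = 100 mb.
V ≈ 6.1 × 100^0.636 = 6.1 × 18.707 ≈ 114.112 kt.
114.112 × 1.151 ≈ 131.34 mph → 131 mph.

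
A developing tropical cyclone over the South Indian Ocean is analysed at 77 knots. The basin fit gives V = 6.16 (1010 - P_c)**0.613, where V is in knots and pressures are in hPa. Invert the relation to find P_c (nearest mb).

ΔP = (V / 6.16)^(1/0.613) = (77/6.16)^1.631.
77/6.16 = 12.500; 12.500^1.631 ≈ 61.58 mb.
P_c = 1010 − 61.58 = 948.42 ≈ 948 mb.

948 mb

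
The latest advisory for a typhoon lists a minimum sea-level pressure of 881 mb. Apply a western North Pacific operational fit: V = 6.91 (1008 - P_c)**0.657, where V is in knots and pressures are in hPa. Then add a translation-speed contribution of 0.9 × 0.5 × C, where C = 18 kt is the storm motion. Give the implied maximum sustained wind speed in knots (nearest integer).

ΔP = 1008 − 881 = 127 mb.
127^0.657 ≈ 24.110.
V ≈ 6.91 × 24.110 ≈ 166.6 kt.
Translation term: 0.9 × 0.5 × 18 = 8.1 kt.
Corrected V ≈ 174.7 kt → 175 kt.

175 kt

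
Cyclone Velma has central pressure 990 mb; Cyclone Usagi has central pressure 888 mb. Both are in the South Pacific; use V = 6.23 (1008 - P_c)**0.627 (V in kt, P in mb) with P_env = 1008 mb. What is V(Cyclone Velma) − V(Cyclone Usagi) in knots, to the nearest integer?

-87 kt

Cyclone Velma: ΔP = 18; V ≈ 6.23 × 18^0.627 ≈ 38.15 kt.
Cyclone Usagi: ΔP = 120; V ≈ 6.23 × 120^0.627 ≈ 125.35 kt.
Difference ≈ 38.15 − 125.35 = -87.20 → -87 kt.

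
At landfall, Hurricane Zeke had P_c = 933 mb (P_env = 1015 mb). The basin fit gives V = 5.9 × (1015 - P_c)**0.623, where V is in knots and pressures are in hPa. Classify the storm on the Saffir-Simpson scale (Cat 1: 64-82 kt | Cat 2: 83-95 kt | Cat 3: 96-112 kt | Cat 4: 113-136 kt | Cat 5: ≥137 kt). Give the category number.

2

ΔP = 1015 − 933 = 82 mb.
V ≈ 5.9 × 82^0.623 = 5.9 × 15.57 ≈ 92 kt.
92 kt falls in the Category 2 band.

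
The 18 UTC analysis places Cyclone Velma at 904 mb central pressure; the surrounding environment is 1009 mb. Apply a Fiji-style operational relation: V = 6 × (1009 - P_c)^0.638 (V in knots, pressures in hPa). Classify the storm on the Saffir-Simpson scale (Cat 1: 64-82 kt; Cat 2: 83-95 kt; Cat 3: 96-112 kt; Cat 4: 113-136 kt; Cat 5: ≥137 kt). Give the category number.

4

ΔP = 1009 − 904 = 105 mb.
V ≈ 6 × 105^0.638 = 6 × 19.48 ≈ 117 kt.
117 kt falls in the Category 4 band.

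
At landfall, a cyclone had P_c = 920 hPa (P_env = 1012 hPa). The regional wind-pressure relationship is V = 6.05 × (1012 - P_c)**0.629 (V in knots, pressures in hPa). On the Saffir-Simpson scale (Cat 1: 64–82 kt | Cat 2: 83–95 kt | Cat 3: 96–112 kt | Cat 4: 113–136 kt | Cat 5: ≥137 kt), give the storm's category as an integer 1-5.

ΔP = 1012 − 920 = 92 hPa.
V ≈ 6.05 × 92^0.629 = 6.05 × 17.19 ≈ 104 kt.
104 kt falls in the Category 3 band.

3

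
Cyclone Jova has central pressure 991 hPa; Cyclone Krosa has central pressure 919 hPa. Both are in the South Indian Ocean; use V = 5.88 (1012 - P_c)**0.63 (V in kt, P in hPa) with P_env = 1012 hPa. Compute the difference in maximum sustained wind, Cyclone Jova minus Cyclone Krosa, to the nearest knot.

-62 kt

Cyclone Jova: ΔP = 21; V ≈ 5.88 × 21^0.63 ≈ 40.03 kt.
Cyclone Krosa: ΔP = 93; V ≈ 5.88 × 93^0.63 ≈ 102.22 kt.
Difference ≈ 40.03 − 102.22 = -62.19 → -62 kt.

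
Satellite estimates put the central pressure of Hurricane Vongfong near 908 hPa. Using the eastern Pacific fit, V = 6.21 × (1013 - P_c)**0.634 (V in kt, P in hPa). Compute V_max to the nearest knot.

ΔP = 1013 − 908 = 105 hPa.
105^0.634 ≈ 19.118.
V ≈ 6.21 × 19.118 ≈ 118.7 kt.

119 kt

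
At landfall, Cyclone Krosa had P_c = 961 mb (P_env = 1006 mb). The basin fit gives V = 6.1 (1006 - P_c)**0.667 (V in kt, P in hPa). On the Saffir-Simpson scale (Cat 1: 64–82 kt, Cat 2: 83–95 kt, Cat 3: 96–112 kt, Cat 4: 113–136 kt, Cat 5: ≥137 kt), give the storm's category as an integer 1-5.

1

ΔP = 1006 − 961 = 45 mb.
V ≈ 6.1 × 45^0.667 = 6.1 × 12.67 ≈ 77 kt.
77 kt falls in the Category 1 band.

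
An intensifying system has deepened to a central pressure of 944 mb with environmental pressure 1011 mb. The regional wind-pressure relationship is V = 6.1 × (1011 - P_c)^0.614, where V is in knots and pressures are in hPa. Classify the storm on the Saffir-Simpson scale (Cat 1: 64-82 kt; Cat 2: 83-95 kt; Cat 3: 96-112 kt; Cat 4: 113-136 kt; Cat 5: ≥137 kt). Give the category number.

ΔP = 1011 − 944 = 67 mb.
V ≈ 6.1 × 67^0.614 = 6.1 × 13.22 ≈ 81 kt.
81 kt falls in the Category 1 band.

1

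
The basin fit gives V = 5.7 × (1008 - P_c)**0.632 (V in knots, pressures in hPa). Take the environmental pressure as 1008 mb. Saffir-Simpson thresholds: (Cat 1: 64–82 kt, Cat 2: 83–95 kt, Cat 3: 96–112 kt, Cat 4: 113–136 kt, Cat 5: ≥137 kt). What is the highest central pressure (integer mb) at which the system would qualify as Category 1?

962 mb

Category 1 begins at V = 64 kt.
Required ΔP = (64/5.7)^(1/0.632) = 11.228^1.582 ≈ 45.91 mb.
P_c ≤ 1008 − 45.91 = 962.09, so the highest integer P_c is 962 mb.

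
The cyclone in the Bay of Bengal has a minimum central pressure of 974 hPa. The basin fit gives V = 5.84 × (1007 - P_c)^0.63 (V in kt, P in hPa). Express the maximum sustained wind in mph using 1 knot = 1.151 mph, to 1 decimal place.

60.8 mph

ΔP = 1007 − 974 = 33 hPa.
V ≈ 5.84 × 33^0.63 = 5.84 × 9.050 ≈ 52.854 kt.
52.854 × 1.151 ≈ 60.83 mph → 60.8 mph.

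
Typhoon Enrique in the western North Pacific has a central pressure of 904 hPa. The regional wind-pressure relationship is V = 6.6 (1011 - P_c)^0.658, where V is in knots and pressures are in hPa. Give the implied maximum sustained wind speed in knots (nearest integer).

ΔP = 1011 − 904 = 107 hPa.
107^0.658 ≈ 21.644.
V ≈ 6.6 × 21.644 ≈ 142.8 kt.

143 kt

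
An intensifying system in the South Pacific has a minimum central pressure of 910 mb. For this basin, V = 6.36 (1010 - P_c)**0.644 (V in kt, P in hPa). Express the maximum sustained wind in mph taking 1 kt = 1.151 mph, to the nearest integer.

ΔP = 1010 − 910 = 100 mb.
V ≈ 6.36 × 100^0.644 = 6.36 × 19.409 ≈ 123.440 kt.
123.440 × 1.151 ≈ 142.08 mph → 142 mph.

142 mph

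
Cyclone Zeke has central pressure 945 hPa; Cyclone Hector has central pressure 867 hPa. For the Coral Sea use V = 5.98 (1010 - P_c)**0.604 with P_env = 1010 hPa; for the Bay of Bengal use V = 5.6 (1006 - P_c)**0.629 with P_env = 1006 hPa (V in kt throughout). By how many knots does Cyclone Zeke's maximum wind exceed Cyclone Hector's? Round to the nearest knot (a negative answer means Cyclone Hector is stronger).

Cyclone Zeke: ΔP = 65; V ≈ 5.98 × 65^0.604 ≈ 74.42 kt.
Cyclone Hector: ΔP = 139; V ≈ 5.6 × 139^0.629 ≈ 124.78 kt.
Difference ≈ 74.42 − 124.78 = -50.36 → -50 kt.

-50 kt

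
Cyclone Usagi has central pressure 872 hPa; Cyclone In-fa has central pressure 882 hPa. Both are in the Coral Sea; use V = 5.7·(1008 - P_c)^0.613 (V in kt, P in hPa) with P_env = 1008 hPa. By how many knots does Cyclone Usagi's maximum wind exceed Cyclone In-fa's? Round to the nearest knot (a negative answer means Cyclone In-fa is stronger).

5 kt

Cyclone Usagi: ΔP = 136; V ≈ 5.7 × 136^0.613 ≈ 115.81 kt.
Cyclone In-fa: ΔP = 126; V ≈ 5.7 × 126^0.613 ≈ 110.51 kt.
Difference ≈ 115.81 − 110.51 = 5.30 → 5 kt.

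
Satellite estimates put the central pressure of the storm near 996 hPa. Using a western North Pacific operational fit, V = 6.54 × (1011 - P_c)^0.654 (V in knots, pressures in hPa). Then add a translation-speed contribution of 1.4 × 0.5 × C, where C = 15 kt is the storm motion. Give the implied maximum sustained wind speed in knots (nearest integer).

49 kt

ΔP = 1011 − 996 = 15 hPa.
15^0.654 ≈ 5.877.
V ≈ 6.54 × 5.877 ≈ 38.4 kt.
Translation term: 1.4 × 0.5 × 15 = 10.5 kt.
Corrected V ≈ 48.9 kt → 49 kt.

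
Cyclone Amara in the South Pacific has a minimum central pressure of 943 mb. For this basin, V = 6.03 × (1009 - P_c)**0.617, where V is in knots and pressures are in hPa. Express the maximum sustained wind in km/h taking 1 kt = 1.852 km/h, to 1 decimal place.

148.1 km/h

ΔP = 1009 − 943 = 66 mb.
V ≈ 6.03 × 66^0.617 = 6.03 × 13.264 ≈ 79.979 kt.
79.979 × 1.852 ≈ 148.12 km/h → 148.1 km/h.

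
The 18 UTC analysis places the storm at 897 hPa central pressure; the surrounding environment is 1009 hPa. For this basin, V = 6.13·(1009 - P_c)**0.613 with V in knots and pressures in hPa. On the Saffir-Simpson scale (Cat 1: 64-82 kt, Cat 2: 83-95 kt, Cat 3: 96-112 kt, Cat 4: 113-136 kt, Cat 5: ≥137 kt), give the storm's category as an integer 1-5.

ΔP = 1009 − 897 = 112 hPa.
V ≈ 6.13 × 112^0.613 = 6.13 × 18.04 ≈ 111 kt.
111 kt falls in the Category 3 band.

3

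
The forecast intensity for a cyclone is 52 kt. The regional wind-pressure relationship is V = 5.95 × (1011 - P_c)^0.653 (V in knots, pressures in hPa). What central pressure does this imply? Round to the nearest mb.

ΔP = (V / 5.95)^(1/0.653) = (52/5.95)^1.531.
52/5.95 = 8.739; 8.739^1.531 ≈ 27.66 mb.
P_c = 1011 − 27.66 = 983.34 ≈ 983 mb.

983 mb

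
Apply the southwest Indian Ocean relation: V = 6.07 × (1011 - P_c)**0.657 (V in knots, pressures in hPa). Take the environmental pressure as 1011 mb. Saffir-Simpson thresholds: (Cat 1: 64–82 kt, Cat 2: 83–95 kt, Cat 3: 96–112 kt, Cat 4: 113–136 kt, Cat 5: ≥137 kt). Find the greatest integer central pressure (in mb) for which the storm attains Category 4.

Category 4 begins at V = 113 kt.
Required ΔP = (113/6.07)^(1/0.657) = 18.616^1.522 ≈ 85.68 mb.
P_c ≤ 1011 − 85.68 = 925.32, so the highest integer P_c is 925 mb.

925 mb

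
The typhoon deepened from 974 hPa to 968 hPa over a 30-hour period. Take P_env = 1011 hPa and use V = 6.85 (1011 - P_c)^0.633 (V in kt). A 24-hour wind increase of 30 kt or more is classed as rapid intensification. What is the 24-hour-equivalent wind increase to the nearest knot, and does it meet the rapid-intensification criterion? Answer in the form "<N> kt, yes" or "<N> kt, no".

5 kt, no

V₁: ΔP = 37, V ≈ 6.85 × 37^0.633 ≈ 67.35 kt.
V₂: ΔP = 43, V ≈ 6.85 × 43^0.633 ≈ 74.08 kt.
ΔV over 30 h = 6.73 kt → 24 h equivalent = 6.73 × 24/30 ≈ 5.38 kt.
5 kt < 30 kt ⇒ not rapid intensification.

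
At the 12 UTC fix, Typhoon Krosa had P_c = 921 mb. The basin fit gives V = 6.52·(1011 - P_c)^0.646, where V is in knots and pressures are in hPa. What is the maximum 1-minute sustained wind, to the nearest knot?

ΔP = 1011 − 921 = 90 mb.
90^0.646 ≈ 18.300.
V ≈ 6.52 × 18.300 ≈ 119.3 kt.

119 kt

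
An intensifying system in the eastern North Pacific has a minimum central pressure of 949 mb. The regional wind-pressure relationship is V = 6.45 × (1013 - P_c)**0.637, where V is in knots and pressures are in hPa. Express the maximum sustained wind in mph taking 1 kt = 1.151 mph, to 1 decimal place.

105.0 mph

ΔP = 1013 − 949 = 64 mb.
V ≈ 6.45 × 64^0.637 = 6.45 × 14.143 ≈ 91.221 kt.
91.221 × 1.151 ≈ 105.00 mph → 105.0 mph.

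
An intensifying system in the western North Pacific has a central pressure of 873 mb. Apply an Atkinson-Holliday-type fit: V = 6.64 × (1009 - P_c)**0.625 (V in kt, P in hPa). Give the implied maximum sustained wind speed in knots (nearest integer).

ΔP = 1009 − 873 = 136 mb.
136^0.625 ≈ 21.551.
V ≈ 6.64 × 21.551 ≈ 143.1 kt.

143 kt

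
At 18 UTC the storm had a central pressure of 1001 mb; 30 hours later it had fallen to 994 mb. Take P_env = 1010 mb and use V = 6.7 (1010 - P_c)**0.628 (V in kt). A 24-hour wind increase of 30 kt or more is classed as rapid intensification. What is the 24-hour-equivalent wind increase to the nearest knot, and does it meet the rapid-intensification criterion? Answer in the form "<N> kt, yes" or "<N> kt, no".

9 kt, no

V₁: ΔP = 9, V ≈ 6.7 × 9^0.628 ≈ 26.63 kt.
V₂: ΔP = 16, V ≈ 6.7 × 16^0.628 ≈ 38.22 kt.
ΔV over 30 h = 11.59 kt → 24 h equivalent = 11.59 × 24/30 ≈ 9.27 kt.
9 kt < 30 kt ⇒ not rapid intensification.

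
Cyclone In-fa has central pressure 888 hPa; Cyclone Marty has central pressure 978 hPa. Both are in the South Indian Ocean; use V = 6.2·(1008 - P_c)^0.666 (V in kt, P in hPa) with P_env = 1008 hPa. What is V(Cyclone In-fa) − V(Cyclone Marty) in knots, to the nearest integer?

91 kt

Cyclone In-fa: ΔP = 120; V ≈ 6.2 × 120^0.666 ≈ 150.36 kt.
Cyclone Marty: ΔP = 30; V ≈ 6.2 × 30^0.666 ≈ 59.72 kt.
Difference ≈ 150.36 − 59.72 = 90.64 → 91 kt.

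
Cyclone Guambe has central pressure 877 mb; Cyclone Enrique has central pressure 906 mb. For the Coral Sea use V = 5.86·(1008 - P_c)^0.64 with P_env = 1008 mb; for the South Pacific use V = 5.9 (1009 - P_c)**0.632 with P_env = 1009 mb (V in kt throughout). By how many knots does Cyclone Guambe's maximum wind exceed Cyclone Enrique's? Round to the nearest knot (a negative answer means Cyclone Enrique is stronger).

22 kt

Cyclone Guambe: ΔP = 131; V ≈ 5.86 × 131^0.64 ≈ 132.72 kt.
Cyclone Enrique: ΔP = 103; V ≈ 5.9 × 103^0.632 ≈ 110.40 kt.
Difference ≈ 132.72 − 110.40 = 22.32 → 22 kt.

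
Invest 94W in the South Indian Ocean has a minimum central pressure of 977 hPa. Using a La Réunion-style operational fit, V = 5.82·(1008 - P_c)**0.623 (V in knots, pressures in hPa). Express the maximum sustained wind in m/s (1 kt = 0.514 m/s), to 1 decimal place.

ΔP = 1008 − 977 = 31 hPa.
V ≈ 5.82 × 31^0.623 = 5.82 × 8.494 ≈ 49.436 kt.
49.436 × 0.514 ≈ 25.41 m/s → 25.4 m/s.

25.4 m/s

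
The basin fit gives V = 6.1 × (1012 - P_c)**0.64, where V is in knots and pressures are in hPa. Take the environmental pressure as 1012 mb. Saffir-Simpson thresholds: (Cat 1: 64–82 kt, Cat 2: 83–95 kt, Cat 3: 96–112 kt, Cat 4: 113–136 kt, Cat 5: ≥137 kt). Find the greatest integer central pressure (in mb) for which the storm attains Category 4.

916 mb

Category 4 begins at V = 113 kt.
Required ΔP = (113/6.1)^(1/0.64) = 18.525^1.562 ≈ 95.69 mb.
P_c ≤ 1012 − 95.69 = 916.31, so the highest integer P_c is 916 mb.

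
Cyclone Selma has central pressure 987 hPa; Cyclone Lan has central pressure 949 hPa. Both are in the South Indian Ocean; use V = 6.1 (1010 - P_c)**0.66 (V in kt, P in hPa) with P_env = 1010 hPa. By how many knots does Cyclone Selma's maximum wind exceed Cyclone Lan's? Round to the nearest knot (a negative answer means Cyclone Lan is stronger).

Cyclone Selma: ΔP = 23; V ≈ 6.1 × 23^0.66 ≈ 48.31 kt.
Cyclone Lan: ΔP = 61; V ≈ 6.1 × 61^0.66 ≈ 91.97 kt.
Difference ≈ 48.31 − 91.97 = -43.66 → -44 kt.

-44 kt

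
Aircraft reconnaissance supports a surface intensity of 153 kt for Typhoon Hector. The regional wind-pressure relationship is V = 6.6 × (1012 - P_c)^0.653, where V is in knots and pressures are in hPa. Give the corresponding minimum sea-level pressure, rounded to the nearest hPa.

ΔP = (V / 6.6)^(1/0.653) = (153/6.6)^1.531.
153/6.6 = 23.182; 23.182^1.531 ≈ 123.19 hPa.
P_c = 1012 − 123.19 = 888.81 ≈ 889 hPa.

889 hPa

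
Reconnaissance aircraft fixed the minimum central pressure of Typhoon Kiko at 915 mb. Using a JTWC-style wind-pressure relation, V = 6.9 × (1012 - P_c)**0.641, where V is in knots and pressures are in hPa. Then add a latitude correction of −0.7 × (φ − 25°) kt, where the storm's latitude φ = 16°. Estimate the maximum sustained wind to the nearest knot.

ΔP = 1012 − 915 = 97 mb.
97^0.641 ≈ 18.772.
V ≈ 6.9 × 18.772 ≈ 129.5 kt.
Latitude correction: −0.7 × (16 − 25) = 6.3 kt.
Corrected V ≈ 135.8 kt → 136 kt.

136 kt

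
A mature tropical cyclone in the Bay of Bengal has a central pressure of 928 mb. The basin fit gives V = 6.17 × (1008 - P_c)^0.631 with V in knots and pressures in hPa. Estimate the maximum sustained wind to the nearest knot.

98 kt

ΔP = 1008 − 928 = 80 mb.
80^0.631 ≈ 15.880.
V ≈ 6.17 × 15.880 ≈ 98.0 kt.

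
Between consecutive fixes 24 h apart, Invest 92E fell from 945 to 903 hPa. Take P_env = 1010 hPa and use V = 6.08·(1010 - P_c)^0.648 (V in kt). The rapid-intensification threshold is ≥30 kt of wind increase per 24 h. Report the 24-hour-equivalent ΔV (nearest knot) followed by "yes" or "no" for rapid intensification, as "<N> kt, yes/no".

35 kt, yes

V₁: ΔP = 65, V ≈ 6.08 × 65^0.648 ≈ 90.92 kt.
V₂: ΔP = 107, V ≈ 6.08 × 107^0.648 ≈ 125.59 kt.
ΔV over 24 h = 34.67 kt → 24 h equivalent = 34.67 × 24/24 ≈ 34.67 kt.
35 kt ≥ 30 kt ⇒ rapid intensification.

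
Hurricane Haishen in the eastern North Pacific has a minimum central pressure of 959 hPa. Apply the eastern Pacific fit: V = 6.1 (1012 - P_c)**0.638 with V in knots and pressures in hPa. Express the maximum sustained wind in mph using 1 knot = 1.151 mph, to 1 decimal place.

ΔP = 1012 − 959 = 53 hPa.
V ≈ 6.1 × 53^0.638 = 6.1 × 12.592 ≈ 76.810 kt.
76.810 × 1.151 ≈ 88.41 mph → 88.4 mph.

88.4 mph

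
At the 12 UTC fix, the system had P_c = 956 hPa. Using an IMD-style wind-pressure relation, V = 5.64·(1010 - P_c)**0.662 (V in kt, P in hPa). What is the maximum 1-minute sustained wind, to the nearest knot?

79 kt

ΔP = 1010 − 956 = 54 hPa.
54^0.662 ≈ 14.023.
V ≈ 5.64 × 14.023 ≈ 79.1 kt.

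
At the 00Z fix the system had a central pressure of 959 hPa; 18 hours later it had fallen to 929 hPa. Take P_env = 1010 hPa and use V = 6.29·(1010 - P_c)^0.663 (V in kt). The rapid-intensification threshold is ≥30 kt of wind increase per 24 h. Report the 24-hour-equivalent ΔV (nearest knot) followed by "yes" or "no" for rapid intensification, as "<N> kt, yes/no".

V₁: ΔP = 51, V ≈ 6.29 × 51^0.663 ≈ 85.26 kt.
V₂: ΔP = 81, V ≈ 6.29 × 81^0.663 ≈ 115.87 kt.
ΔV over 18 h = 30.61 kt → 24 h equivalent = 30.61 × 24/18 ≈ 40.81 kt.
41 kt ≥ 30 kt ⇒ rapid intensification.

41 kt, yes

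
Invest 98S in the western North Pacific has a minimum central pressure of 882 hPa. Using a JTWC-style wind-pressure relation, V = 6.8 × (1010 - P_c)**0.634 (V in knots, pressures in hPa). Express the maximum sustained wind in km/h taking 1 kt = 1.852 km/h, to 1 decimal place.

ΔP = 1010 − 882 = 128 hPa.
V ≈ 6.8 × 128^0.634 = 6.8 × 21.676 ≈ 147.394 kt.
147.394 × 1.852 ≈ 272.97 km/h → 273.0 km/h.

273.0 km/h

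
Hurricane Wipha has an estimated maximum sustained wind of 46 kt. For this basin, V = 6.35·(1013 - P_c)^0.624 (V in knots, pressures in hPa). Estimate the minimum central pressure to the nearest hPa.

ΔP = (V / 6.35)^(1/0.624) = (46/6.35)^1.603.
46/6.35 = 7.244; 7.244^1.603 ≈ 23.89 hPa.
P_c = 1013 − 23.89 = 989.11 ≈ 989 hPa.

989 hPa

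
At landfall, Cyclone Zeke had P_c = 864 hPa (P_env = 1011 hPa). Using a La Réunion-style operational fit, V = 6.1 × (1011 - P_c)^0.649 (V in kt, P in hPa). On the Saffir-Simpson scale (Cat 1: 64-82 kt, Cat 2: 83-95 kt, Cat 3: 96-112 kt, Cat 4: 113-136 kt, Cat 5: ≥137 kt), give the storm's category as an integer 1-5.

ΔP = 1011 − 864 = 147 hPa.
V ≈ 6.1 × 147^0.649 = 6.1 × 25.50 ≈ 156 kt.
156 kt falls in the Category 5 band.

5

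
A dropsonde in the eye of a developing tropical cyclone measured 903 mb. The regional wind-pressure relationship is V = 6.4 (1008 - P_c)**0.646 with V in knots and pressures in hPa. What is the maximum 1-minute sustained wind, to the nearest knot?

ΔP = 1008 − 903 = 105 mb.
105^0.646 ≈ 20.216.
V ≈ 6.4 × 20.216 ≈ 129.4 kt.

129 kt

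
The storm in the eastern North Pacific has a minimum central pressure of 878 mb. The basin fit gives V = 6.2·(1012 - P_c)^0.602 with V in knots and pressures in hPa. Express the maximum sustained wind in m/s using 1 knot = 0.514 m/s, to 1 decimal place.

60.8 m/s

ΔP = 1012 − 878 = 134 mb.
V ≈ 6.2 × 134^0.602 = 6.2 × 19.077 ≈ 118.279 kt.
118.279 × 0.514 ≈ 60.80 m/s → 60.8 m/s.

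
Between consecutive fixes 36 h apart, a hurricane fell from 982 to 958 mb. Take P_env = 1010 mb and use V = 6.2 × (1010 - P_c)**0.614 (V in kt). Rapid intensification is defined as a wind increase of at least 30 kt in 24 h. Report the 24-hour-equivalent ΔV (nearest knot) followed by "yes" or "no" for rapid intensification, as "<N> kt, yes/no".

15 kt, no

V₁: ΔP = 28, V ≈ 6.2 × 28^0.614 ≈ 47.97 kt.
V₂: ΔP = 52, V ≈ 6.2 × 52^0.614 ≈ 70.15 kt.
ΔV over 36 h = 22.18 kt → 24 h equivalent = 22.18 × 24/36 ≈ 14.79 kt.
15 kt < 30 kt ⇒ not rapid intensification.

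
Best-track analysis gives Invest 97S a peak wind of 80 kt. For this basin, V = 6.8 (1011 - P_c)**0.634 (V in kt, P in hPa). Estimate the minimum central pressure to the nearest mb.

ΔP = (V / 6.8)^(1/0.634) = (80/6.8)^1.577.
80/6.8 = 11.765; 11.765^1.577 ≈ 48.82 mb.
P_c = 1011 − 48.82 = 962.18 ≈ 962 mb.

962 mb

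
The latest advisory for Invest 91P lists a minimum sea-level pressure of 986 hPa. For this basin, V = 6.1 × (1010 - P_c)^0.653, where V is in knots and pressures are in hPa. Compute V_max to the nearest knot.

ΔP = 1010 − 986 = 24 hPa.
24^0.653 ≈ 7.967.
V ≈ 6.1 × 7.967 ≈ 48.6 kt.

49 kt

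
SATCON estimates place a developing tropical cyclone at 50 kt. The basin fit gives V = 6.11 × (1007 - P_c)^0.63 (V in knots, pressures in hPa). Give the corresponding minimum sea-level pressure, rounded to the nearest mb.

ΔP = (V / 6.11)^(1/0.63) = (50/6.11)^1.587.
50/6.11 = 8.183; 8.183^1.587 ≈ 28.13 mb.
P_c = 1007 − 28.13 = 978.87 ≈ 979 mb.

979 mb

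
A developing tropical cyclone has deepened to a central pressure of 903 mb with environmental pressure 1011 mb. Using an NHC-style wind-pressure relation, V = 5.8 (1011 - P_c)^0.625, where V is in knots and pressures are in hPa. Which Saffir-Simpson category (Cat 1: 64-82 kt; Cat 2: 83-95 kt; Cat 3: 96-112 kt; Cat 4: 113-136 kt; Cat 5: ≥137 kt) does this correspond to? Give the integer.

ΔP = 1011 − 903 = 108 mb.
V ≈ 5.8 × 108^0.625 = 5.8 × 18.66 ≈ 108 kt.
108 kt falls in the Category 3 band.

3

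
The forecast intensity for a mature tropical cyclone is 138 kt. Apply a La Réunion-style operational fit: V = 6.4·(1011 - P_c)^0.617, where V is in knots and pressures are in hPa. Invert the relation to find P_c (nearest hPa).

ΔP = (V / 6.4)^(1/0.617) = (138/6.4)^1.621.
138/6.4 = 21.562; 21.562^1.621 ≈ 145.07 hPa.
P_c = 1011 − 145.07 = 865.93 ≈ 866 hPa.

866 hPa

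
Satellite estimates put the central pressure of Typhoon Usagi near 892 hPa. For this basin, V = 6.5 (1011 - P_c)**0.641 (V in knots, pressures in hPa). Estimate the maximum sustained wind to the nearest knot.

ΔP = 1011 − 892 = 119 hPa.
119^0.641 ≈ 21.401.
V ≈ 6.5 × 21.401 ≈ 139.1 kt.

139 kt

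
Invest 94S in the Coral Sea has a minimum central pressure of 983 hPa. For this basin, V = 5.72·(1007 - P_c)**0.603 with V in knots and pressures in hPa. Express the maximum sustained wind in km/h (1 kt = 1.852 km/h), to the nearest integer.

ΔP = 1007 − 983 = 24 hPa.
V ≈ 5.72 × 24^0.603 = 5.72 × 6.796 ≈ 38.874 kt.
38.874 × 1.852 ≈ 72.00 km/h → 72 km/h.

72 km/h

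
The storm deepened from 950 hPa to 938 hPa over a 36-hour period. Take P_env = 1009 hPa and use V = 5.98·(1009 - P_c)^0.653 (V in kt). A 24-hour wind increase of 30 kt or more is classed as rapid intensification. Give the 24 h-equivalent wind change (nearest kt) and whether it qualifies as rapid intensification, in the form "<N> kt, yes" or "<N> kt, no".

7 kt, no

V₁: ΔP = 59, V ≈ 5.98 × 59^0.653 ≈ 85.72 kt.
V₂: ΔP = 71, V ≈ 5.98 × 71^0.653 ≈ 96.73 kt.
ΔV over 36 h = 11.01 kt → 24 h equivalent = 11.01 × 24/36 ≈ 7.34 kt.
7 kt < 30 kt ⇒ not rapid intensification.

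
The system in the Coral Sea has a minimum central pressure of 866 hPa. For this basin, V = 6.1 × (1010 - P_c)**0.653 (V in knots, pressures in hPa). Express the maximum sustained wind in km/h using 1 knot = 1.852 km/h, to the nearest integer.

290 km/h

ΔP = 1010 − 866 = 144 hPa.
V ≈ 6.1 × 144^0.653 = 6.1 × 25.669 ≈ 156.582 kt.
156.582 × 1.852 ≈ 289.99 km/h → 290 km/h.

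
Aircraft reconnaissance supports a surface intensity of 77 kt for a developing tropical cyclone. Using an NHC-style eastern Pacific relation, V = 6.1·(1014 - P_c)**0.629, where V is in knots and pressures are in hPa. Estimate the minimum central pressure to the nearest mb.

958 mb

ΔP = (V / 6.1)^(1/0.629) = (77/6.1)^1.590.
77/6.1 = 12.623; 12.623^1.590 ≈ 56.32 mb.
P_c = 1014 − 56.32 = 957.68 ≈ 958 mb.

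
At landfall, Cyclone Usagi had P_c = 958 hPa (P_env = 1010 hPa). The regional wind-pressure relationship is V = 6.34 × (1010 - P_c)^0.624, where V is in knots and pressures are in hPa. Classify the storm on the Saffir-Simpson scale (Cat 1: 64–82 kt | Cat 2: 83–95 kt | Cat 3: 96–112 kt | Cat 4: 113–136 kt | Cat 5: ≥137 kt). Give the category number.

ΔP = 1010 − 958 = 52 hPa.
V ≈ 6.34 × 52^0.624 = 6.34 × 11.77 ≈ 75 kt.
75 kt falls in the Category 1 band.

1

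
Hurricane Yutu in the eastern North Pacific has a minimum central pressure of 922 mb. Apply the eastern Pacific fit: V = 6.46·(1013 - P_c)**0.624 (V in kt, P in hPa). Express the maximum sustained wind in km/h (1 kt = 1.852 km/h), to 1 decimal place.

ΔP = 1013 − 922 = 91 mb.
V ≈ 6.46 × 91^0.624 = 6.46 × 16.689 ≈ 107.814 kt.
107.814 × 1.852 ≈ 199.67 km/h → 199.7 km/h.

199.7 km/h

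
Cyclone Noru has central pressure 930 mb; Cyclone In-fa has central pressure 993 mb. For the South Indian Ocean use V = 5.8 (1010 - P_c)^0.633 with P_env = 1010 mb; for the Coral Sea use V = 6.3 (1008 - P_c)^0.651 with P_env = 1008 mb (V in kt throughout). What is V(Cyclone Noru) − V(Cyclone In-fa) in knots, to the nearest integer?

Cyclone Noru: ΔP = 80; V ≈ 5.8 × 80^0.633 ≈ 92.91 kt.
Cyclone In-fa: ΔP = 15; V ≈ 6.3 × 15^0.651 ≈ 36.73 kt.
Difference ≈ 92.91 − 36.73 = 56.18 → 56 kt.

56 kt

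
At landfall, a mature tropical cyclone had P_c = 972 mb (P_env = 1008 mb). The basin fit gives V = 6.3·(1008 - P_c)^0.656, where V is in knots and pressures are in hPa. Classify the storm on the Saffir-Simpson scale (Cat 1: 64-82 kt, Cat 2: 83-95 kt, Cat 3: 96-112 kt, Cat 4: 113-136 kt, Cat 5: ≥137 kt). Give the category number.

ΔP = 1008 − 972 = 36 mb.
V ≈ 6.3 × 36^0.656 = 6.3 × 10.49 ≈ 66 kt.
66 kt falls in the Category 1 band.

1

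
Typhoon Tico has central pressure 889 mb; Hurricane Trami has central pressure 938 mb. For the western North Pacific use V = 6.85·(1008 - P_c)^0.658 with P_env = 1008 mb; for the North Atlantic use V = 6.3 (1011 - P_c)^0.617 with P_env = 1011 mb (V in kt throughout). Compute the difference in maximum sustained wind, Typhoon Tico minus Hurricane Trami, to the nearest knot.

Typhoon Tico: ΔP = 119; V ≈ 6.85 × 119^0.658 ≈ 159.00 kt.
Hurricane Trami: ΔP = 73; V ≈ 6.3 × 73^0.617 ≈ 88.92 kt.
Difference ≈ 159.00 − 88.92 = 70.08 → 70 kt.

70 kt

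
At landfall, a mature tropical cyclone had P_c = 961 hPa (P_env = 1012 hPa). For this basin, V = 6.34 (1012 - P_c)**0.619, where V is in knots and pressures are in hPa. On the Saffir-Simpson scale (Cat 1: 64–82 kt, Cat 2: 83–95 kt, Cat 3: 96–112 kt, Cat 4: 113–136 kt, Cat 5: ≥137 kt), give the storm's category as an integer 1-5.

ΔP = 1012 − 961 = 51 hPa.
V ≈ 6.34 × 51^0.619 = 6.34 × 11.40 ≈ 72 kt.
72 kt falls in the Category 1 band.

1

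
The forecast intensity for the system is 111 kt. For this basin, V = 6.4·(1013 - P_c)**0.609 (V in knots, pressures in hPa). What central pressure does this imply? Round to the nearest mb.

ΔP = (V / 6.4)^(1/0.609) = (111/6.4)^1.642.
111/6.4 = 17.344; 17.344^1.642 ≈ 108.32 mb.
P_c = 1013 − 108.32 = 904.68 ≈ 905 mb.

905 mb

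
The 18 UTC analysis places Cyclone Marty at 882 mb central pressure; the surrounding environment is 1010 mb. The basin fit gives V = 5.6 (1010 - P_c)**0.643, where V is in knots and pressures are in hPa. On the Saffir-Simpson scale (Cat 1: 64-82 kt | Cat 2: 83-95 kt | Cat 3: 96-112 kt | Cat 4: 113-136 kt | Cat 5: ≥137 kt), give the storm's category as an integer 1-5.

4

ΔP = 1010 − 882 = 128 mb.
V ≈ 5.6 × 128^0.643 = 5.6 × 22.64 ≈ 127 kt.
127 kt falls in the Category 4 band.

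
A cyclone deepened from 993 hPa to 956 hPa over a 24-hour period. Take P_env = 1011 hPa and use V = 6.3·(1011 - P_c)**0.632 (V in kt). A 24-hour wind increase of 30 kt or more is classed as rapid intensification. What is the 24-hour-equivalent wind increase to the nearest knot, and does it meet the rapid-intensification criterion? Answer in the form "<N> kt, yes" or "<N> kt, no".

40 kt, yes

V₁: ΔP = 18, V ≈ 6.3 × 18^0.632 ≈ 39.14 kt.
V₂: ΔP = 55, V ≈ 6.3 × 55^0.632 ≈ 79.30 kt.
ΔV over 24 h = 40.16 kt → 24 h equivalent = 40.16 × 24/24 ≈ 40.16 kt.
40 kt ≥ 30 kt ⇒ rapid intensification.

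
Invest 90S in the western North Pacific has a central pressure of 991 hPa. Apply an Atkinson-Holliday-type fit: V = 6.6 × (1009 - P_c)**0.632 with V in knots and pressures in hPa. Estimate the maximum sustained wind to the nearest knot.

ΔP = 1009 − 991 = 18 hPa.
18^0.632 ≈ 6.213.
V ≈ 6.6 × 6.213 ≈ 41.0 kt.

41 kt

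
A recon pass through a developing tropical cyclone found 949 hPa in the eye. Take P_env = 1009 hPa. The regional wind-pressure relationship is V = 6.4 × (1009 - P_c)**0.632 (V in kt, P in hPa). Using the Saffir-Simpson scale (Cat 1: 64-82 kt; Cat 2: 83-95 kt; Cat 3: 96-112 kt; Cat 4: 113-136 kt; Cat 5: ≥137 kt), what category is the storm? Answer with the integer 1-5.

ΔP = 1009 − 949 = 60 hPa.
V ≈ 6.4 × 60^0.632 = 6.4 × 13.30 ≈ 85 kt.
85 kt falls in the Category 2 band.

2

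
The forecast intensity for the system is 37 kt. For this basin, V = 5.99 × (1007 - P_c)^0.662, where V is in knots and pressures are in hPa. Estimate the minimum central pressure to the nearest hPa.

ΔP = (V / 5.99)^(1/0.662) = (37/5.99)^1.511.
37/5.99 = 6.177; 6.177^1.511 ≈ 15.65 hPa.
P_c = 1007 − 15.65 = 991.35 ≈ 991 hPa.

991 hPa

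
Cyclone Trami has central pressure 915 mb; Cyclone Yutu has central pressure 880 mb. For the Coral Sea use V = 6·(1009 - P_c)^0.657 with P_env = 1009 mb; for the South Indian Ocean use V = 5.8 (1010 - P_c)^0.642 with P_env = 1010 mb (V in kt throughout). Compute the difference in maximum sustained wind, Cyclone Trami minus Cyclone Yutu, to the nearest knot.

-13 kt

Cyclone Trami: ΔP = 94; V ≈ 6 × 94^0.657 ≈ 118.71 kt.
Cyclone Yutu: ΔP = 130; V ≈ 5.8 × 130^0.642 ≈ 132.00 kt.
Difference ≈ 118.71 − 132.00 = -13.29 → -13 kt.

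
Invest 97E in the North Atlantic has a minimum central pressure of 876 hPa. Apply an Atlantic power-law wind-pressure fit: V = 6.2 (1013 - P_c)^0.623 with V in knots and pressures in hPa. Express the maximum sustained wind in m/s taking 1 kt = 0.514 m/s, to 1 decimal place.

68.3 m/s

ΔP = 1013 − 876 = 137 hPa.
V ≈ 6.2 × 137^0.623 = 6.2 × 21.438 ≈ 132.913 kt.
132.913 × 0.514 ≈ 68.32 m/s → 68.3 m/s.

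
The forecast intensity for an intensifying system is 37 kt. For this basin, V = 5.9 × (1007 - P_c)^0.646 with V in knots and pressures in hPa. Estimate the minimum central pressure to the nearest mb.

990 mb

ΔP = (V / 5.9)^(1/0.646) = (37/5.9)^1.548.
37/5.9 = 6.271; 6.271^1.548 ≈ 17.15 mb.
P_c = 1007 − 17.15 = 989.85 ≈ 990 mb.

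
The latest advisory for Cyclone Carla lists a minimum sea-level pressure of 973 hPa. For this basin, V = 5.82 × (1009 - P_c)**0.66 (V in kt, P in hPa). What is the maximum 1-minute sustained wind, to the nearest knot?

62 kt

ΔP = 1009 − 973 = 36 hPa.
36^0.66 ≈ 10.645.
V ≈ 5.82 × 10.645 ≈ 62.0 kt.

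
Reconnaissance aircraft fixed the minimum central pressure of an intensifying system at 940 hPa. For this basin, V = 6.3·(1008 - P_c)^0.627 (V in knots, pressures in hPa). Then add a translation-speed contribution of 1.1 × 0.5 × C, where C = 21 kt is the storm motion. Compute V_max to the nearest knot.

100 kt

ΔP = 1008 − 940 = 68 hPa.
68^0.627 ≈ 14.092.
V ≈ 6.3 × 14.092 ≈ 88.8 kt.
Translation term: 1.1 × 0.5 × 21 = 11.55 kt.
Corrected V ≈ 100.35 kt → 100 kt.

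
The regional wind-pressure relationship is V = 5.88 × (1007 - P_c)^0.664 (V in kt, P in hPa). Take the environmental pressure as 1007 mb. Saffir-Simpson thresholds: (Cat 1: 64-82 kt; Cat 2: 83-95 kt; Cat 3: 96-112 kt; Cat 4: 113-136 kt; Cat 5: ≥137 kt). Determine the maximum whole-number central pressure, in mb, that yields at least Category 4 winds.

921 mb

Category 4 begins at V = 113 kt.
Required ΔP = (113/5.88)^(1/0.664) = 19.218^1.506 ≈ 85.76 mb.
P_c ≤ 1007 − 85.76 = 921.24, so the highest integer P_c is 921 mb.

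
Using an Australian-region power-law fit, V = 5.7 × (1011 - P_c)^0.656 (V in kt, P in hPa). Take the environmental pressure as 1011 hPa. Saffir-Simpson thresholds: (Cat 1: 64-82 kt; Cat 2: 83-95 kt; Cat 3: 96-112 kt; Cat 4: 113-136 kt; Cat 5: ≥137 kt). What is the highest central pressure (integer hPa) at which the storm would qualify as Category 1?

Category 1 begins at V = 64 kt.
Required ΔP = (64/5.7)^(1/0.656) = 11.228^1.524 ≈ 39.91 hPa.
P_c ≤ 1011 − 39.91 = 971.09, so the highest integer P_c is 971 hPa.

971 hPa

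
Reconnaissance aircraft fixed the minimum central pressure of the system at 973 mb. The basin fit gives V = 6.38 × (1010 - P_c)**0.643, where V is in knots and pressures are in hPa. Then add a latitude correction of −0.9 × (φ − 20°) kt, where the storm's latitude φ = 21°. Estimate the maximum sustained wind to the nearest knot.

64 kt

ΔP = 1010 − 973 = 37 mb.
37^0.643 ≈ 10.194.
V ≈ 6.38 × 10.194 ≈ 65.0 kt.
Latitude correction: −0.9 × (21 − 20) = -0.9 kt.
Corrected V ≈ 64.1 kt → 64 kt.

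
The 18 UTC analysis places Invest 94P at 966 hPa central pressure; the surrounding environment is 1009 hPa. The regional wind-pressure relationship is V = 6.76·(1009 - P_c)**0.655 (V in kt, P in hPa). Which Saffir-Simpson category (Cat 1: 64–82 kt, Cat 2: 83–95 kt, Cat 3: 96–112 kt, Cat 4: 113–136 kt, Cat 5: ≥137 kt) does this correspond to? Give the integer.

1

ΔP = 1009 − 966 = 43 hPa.
V ≈ 6.76 × 43^0.655 = 6.76 × 11.75 ≈ 79 kt.
79 kt falls in the Category 1 band.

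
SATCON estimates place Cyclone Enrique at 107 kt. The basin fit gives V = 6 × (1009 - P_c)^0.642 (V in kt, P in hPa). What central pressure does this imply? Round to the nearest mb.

920 mb

ΔP = (V / 6)^(1/0.642) = (107/6)^1.558.
107/6 = 17.833; 17.833^1.558 ≈ 88.91 mb.
P_c = 1009 − 88.91 = 920.09 ≈ 920 mb.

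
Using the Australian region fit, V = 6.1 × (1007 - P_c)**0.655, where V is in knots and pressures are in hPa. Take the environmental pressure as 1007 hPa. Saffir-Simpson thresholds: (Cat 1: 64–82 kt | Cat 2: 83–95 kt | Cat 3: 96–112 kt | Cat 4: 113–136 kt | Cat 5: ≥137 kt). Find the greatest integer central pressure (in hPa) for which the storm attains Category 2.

953 hPa

Category 2 begins at V = 83 kt.
Required ΔP = (83/6.1)^(1/0.655) = 13.607^1.527 ≈ 53.82 hPa.
P_c ≤ 1007 − 53.82 = 953.18, so the highest integer P_c is 953 hPa.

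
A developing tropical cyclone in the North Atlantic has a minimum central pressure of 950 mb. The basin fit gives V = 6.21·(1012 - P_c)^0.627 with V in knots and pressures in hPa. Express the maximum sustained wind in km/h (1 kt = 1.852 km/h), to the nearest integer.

153 km/h

ΔP = 1012 − 950 = 62 mb.
V ≈ 6.21 × 62^0.627 = 6.21 × 13.299 ≈ 82.589 kt.
82.589 × 1.852 ≈ 152.95 km/h → 153 km/h.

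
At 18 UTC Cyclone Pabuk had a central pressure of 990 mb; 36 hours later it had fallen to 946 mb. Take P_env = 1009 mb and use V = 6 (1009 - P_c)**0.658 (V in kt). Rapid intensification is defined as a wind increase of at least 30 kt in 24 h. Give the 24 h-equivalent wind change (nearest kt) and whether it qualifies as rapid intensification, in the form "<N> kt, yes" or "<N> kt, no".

33 kt, yes

V₁: ΔP = 19, V ≈ 6 × 19^0.658 ≈ 41.65 kt.
V₂: ΔP = 63, V ≈ 6 × 63^0.658 ≈ 91.65 kt.
ΔV over 36 h = 50.00 kt → 24 h equivalent = 50.00 × 24/36 ≈ 33.33 kt.
33 kt ≥ 30 kt ⇒ rapid intensification.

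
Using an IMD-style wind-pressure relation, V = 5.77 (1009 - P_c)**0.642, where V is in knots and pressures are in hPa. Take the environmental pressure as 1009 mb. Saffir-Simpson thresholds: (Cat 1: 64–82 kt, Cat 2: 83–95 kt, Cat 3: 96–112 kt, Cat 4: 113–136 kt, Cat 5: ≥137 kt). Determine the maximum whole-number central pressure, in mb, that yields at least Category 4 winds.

906 mb

Category 4 begins at V = 113 kt.
Required ΔP = (113/5.77)^(1/0.642) = 19.584^1.558 ≈ 102.87 mb.
P_c ≤ 1009 − 102.87 = 906.13, so the highest integer P_c is 906 mb.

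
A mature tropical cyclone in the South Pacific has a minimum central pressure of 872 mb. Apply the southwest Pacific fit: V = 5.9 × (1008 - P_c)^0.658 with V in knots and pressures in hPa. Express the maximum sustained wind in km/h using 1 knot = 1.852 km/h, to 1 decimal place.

ΔP = 1008 − 872 = 136 mb.
V ≈ 5.9 × 136^0.658 = 5.9 × 25.344 ≈ 149.527 kt.
149.527 × 1.852 ≈ 276.92 km/h → 276.9 km/h.

276.9 km/h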